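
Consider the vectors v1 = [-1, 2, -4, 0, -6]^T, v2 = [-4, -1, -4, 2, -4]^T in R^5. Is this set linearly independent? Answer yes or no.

Form the matrix with these vectors as rows and row reduce.
R2 ← R2 − (4)·R1: [0, -9, 12, 2, 20]
2 nonzero rows, so the 2 vectors span a space of dimension 2.
Since 2 = 2, the vectors are linearly independent.

yes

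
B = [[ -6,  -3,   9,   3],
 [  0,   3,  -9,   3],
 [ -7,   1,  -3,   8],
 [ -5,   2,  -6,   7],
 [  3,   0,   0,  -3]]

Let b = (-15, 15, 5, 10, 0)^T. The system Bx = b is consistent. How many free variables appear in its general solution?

2

Row reduce the augmented matrix [B | b].
R3 ← R3 − (7/6)·R1: [0, 9/2, -27/2, 9/2, 45/2]
R4 ← R4 − (5/6)·R1: [0, 9/2, -27/2, 9/2, 45/2]
R5 ← R5 + (1/2)·R1: [0, -3/2, 9/2, -3/2, -15/2]
R3 ← R3 − (3/2)·R2: [0, 0, 0, 0, 0]
R4 ← R4 − (3/2)·R2: [0, 0, 0, 0, 0]
R5 ← R5 + (1/2)·R2: [0, 0, 0, 0, 0]
The echelon form has 2 nonzero rows, and every pivot lies in the first 4 columns, so rank(B) = rank([B|b]) = 2.
The system is consistent.
Free variables = (unknowns) − (rank) = 4 − 2 = 2.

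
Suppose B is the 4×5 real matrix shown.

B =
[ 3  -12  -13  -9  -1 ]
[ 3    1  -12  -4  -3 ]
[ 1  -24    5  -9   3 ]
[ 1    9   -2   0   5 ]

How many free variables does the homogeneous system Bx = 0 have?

1

Row reduce to echelon form.
R2 ← R2 − R1: [0, 13, 1, 5, -2]
R3 ← R3 − (1/3)·R1: [0, -20, 28/3, -6, 10/3]
R4 ← R4 − (1/3)·R1: [0, 13, 7/3, 3, 16/3]
R3 ← R3 + (20/13)·R2: [0, 0, 424/39, 22/13, 10/39]
R4 ← R4 − R2: [0, 0, 4/3, -2, 22/3]
R4 ← R4 − (13/106)·R3: [0, 0, 0, -117/53, 387/53]
4 nonzero rows, so rank(B) = 4.
B has 5 columns; by rank–nullity, nullity = 5 − 4 = 1.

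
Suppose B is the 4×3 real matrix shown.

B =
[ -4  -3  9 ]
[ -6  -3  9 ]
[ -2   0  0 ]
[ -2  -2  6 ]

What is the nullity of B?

1

Row reduce to echelon form.
R2 ← R2 − (3/2)·R1: [0, 3/2, -9/2]
R3 ← R3 − (1/2)·R1: [0, 3/2, -9/2]
R4 ← R4 − (1/2)·R1: [0, -1/2, 3/2]
R3 ← R3 − R2: [0, 0, 0]
R4 ← R4 + (1/3)·R2: [0, 0, 0]
2 nonzero rows, so rank(B) = 2.
B has 3 columns; by rank–nullity, nullity = 3 − 2 = 1.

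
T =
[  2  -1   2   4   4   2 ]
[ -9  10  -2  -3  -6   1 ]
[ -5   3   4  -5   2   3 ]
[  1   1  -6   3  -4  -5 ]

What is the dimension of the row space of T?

4

Row reduce to echelon form.
R2 ← R2 + (9/2)·R1: [0, 11/2, 7, 15, 12, 10]
R3 ← R3 + (5/2)·R1: [0, 1/2, 9, 5, 12, 8]
R4 ← R4 − (1/2)·R1: [0, 3/2, -7, 1, -6, -6]
R3 ← R3 − (1/11)·R2: [0, 0, 92/11, 40/11, 120/11, 78/11]
R4 ← R4 − (3/11)·R2: [0, 0, -98/11, -34/11, -102/11, -96/11]
R4 ← R4 + (49/46)·R3: [0, 0, 0, 18/23, 54/23, -27/23]
Echelon form has 4 nonzero rows, so rank(T) = 4.
The row space has dimension equal to the rank: 4.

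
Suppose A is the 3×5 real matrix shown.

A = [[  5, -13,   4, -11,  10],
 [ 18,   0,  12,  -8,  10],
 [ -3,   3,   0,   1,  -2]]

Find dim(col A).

Row reduce to echelon form.
R2 ← R2 − (18/5)·R1: [0, 234/5, -12/5, 158/5, -26]
R3 ← R3 + (3/5)·R1: [0, -24/5, 12/5, -28/5, 4]
R3 ← R3 + (4/39)·R2: [0, 0, 28/13, -92/39, 4/3]
Echelon form has 3 nonzero rows, so rank(A) = 3.
The column space has dimension equal to the rank: 3.

3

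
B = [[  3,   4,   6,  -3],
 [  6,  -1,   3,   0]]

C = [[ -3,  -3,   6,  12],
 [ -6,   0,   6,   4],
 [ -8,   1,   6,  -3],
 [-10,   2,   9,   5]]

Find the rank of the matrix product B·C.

2

First compute BC:
[[-51,  -9,  51,  19],
 [-36, -15,  48,  59]]
Now row reduce the product.
R2 ← R2 − (12/17)·R1: [0, -147/17, 12, 775/17]
2 nonzero rows, so rank(BC) = 2.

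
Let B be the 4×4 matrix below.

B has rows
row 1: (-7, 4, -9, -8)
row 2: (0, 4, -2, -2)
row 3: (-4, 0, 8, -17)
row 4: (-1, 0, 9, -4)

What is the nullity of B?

Row reduce to echelon form.
R3 ← R3 − (4/7)·R1: [0, -16/7, 92/7, -87/7]
R4 ← R4 − (1/7)·R1: [0, -4/7, 72/7, -20/7]
R3 ← R3 + (4/7)·R2: [0, 0, 12, -95/7]
R4 ← R4 + (1/7)·R2: [0, 0, 10, -22/7]
R4 ← R4 − (5/6)·R3: [0, 0, 0, 49/6]
4 nonzero rows, so rank(B) = 4.
B has 4 columns; by rank–nullity, nullity = 4 − 4 = 0.

0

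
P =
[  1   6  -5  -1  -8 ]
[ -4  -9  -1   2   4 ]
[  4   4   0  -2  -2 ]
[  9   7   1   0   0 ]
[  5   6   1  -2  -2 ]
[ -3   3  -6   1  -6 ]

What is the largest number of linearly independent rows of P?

5

Row reduce to echelon form.
R2 ← R2 + (4)·R1: [0, 15, -21, -2, -28]
R3 ← R3 − (4)·R1: [0, -20, 20, 2, 30]
R4 ← R4 − (9)·R1: [0, -47, 46, 9, 72]
R5 ← R5 − (5)·R1: [0, -24, 26, 3, 38]
R6 ← R6 + (3)·R1: [0, 21, -21, -2, -30]
R3 ← R3 + (4/3)·R2: [0, 0, -8, -2/3, -22/3]
R4 ← R4 + (47/15)·R2: [0, 0, -99/5, 41/15, -236/15]
R5 ← R5 + (8/5)·R2: [0, 0, -38/5, -1/5, -34/5]
R6 ← R6 − (7/5)·R2: [0, 0, 42/5, 4/5, 46/5]
R4 ← R4 − (99/40)·R3: [0, 0, 0, 263/60, 29/12]
R5 ← R5 − (19/20)·R3: [0, 0, 0, 13/30, 1/6]
R6 ← R6 + (21/20)·R3: [0, 0, 0, 1/10, 3/2]
R5 ← R5 − (26/263)·R4: [0, 0, 0, 0, -19/263]
R6 ← R6 − (6/263)·R4: [0, 0, 0, 0, 380/263]
R6 ← R6 + (20)·R5: [0, 0, 0, 0, 0]
Echelon form has 5 nonzero rows, so rank(P) = 5.
The rank gives the maximum number of linearly independent rows: 5.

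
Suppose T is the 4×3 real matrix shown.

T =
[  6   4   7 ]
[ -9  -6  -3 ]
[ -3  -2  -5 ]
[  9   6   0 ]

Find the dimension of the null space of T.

1

Row reduce to echelon form.
R2 ← R2 + (3/2)·R1: [0, 0, 15/2]
R3 ← R3 + (1/2)·R1: [0, 0, -3/2]
R4 ← R4 − (3/2)·R1: [0, 0, -21/2]
R3 ← R3 + (1/5)·R2: [0, 0, 0]
R4 ← R4 + (7/5)·R2: [0, 0, 0]
2 nonzero rows, so rank(T) = 2.
T has 3 columns; by rank–nullity, nullity = 3 − 2 = 1.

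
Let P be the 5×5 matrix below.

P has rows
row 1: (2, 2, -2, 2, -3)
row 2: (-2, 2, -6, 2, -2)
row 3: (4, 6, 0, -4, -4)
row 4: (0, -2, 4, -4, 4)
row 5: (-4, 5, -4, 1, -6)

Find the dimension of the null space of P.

1

Row reduce to echelon form.
R2 ← R2 + R1: [0, 4, -8, 4, -5]
R3 ← R3 − (2)·R1: [0, 2, 4, -8, 2]
R5 ← R5 + (2)·R1: [0, 9, -8, 5, -12]
R3 ← R3 − (1/2)·R2: [0, 0, 8, -10, 9/2]
R4 ← R4 + (1/2)·R2: [0, 0, 0, -2, 3/2]
R5 ← R5 − (9/4)·R2: [0, 0, 10, -4, -3/4]
R5 ← R5 − (5/4)·R3: [0, 0, 0, 17/2, -51/8]
R5 ← R5 + (17/4)·R4: [0, 0, 0, 0, 0]
4 nonzero rows, so rank(P) = 4.
P has 5 columns; by rank–nullity, nullity = 5 − 4 = 1.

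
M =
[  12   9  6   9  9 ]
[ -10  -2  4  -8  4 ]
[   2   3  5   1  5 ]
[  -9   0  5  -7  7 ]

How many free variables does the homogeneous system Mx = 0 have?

2

Row reduce to echelon form.
R2 ← R2 + (5/6)·R1: [0, 11/2, 9, -1/2, 23/2]
R3 ← R3 − (1/6)·R1: [0, 3/2, 4, -1/2, 7/2]
R4 ← R4 + (3/4)·R1: [0, 27/4, 19/2, -1/4, 55/4]
R3 ← R3 − (3/11)·R2: [0, 0, 17/11, -4/11, 4/11]
R4 ← R4 − (27/22)·R2: [0, 0, -17/11, 4/11, -4/11]
R4 ← R4 + R3: [0, 0, 0, 0, 0]
3 nonzero rows, so rank(M) = 3.
M has 5 columns; by rank–nullity, nullity = 5 − 3 = 2.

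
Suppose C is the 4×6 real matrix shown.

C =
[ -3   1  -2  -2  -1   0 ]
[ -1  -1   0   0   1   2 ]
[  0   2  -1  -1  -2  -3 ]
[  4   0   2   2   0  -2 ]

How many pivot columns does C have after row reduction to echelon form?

2

Row reduce to echelon form.
R2 ← R2 − (1/3)·R1: [0, -4/3, 2/3, 2/3, 4/3, 2]
R4 ← R4 + (4/3)·R1: [0, 4/3, -2/3, -2/3, -4/3, -2]
R3 ← R3 + (3/2)·R2: [0, 0, 0, 0, 0, 0]
R4 ← R4 + R2: [0, 0, 0, 0, 0, 0]
Echelon form has 2 nonzero rows, so rank(C) = 2.
Each nonzero row contributes one pivot column: 2 pivot columns.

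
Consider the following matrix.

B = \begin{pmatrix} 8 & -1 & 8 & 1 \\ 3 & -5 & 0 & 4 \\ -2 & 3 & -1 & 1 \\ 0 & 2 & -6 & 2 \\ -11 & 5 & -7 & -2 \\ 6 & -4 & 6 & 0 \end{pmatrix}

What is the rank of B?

Row reduce to echelon form.
R2 ← R2 − (3/8)·R1: [0, -37/8, -3, 29/8]
R3 ← R3 + (1/4)·R1: [0, 11/4, 1, 5/4]
R5 ← R5 + (11/8)·R1: [0, 29/8, 4, -5/8]
R6 ← R6 − (3/4)·R1: [0, -13/4, 0, -3/4]
R3 ← R3 + (22/37)·R2: [0, 0, -29/37, 126/37]
R4 ← R4 + (16/37)·R2: [0, 0, -270/37, 132/37]
R5 ← R5 + (29/37)·R2: [0, 0, 61/37, 82/37]
R6 ← R6 − (26/37)·R2: [0, 0, 78/37, -122/37]
R4 ← R4 − (270/29)·R3: [0, 0, 0, -816/29]
R5 ← R5 + (61/29)·R3: [0, 0, 0, 272/29]
R6 ← R6 + (78/29)·R3: [0, 0, 0, 170/29]
R5 ← R5 + (1/3)·R4: [0, 0, 0, 0]
R6 ← R6 + (5/24)·R4: [0, 0, 0, 0]
Echelon form has 4 nonzero rows, so rank(B) = 4.

4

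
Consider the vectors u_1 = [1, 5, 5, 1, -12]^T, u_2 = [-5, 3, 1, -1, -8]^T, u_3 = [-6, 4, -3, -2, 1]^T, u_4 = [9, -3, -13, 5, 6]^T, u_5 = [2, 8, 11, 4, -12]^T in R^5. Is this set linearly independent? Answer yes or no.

Form the matrix with these vectors as rows and row reduce.
R2 ← R2 + (5)·R1: [0, 28, 26, 4, -68]
R3 ← R3 + (6)·R1: [0, 34, 27, 4, -71]
R4 ← R4 − (9)·R1: [0, -48, -58, -4, 114]
R5 ← R5 − (2)·R1: [0, -2, 1, 2, 12]
R3 ← R3 − (17/14)·R2: [0, 0, -32/7, -6/7, 81/7]
R4 ← R4 + (12/7)·R2: [0, 0, -94/7, 20/7, -18/7]
R5 ← R5 + (1/14)·R2: [0, 0, 20/7, 16/7, 50/7]
R4 ← R4 − (47/16)·R3: [0, 0, 0, 43/8, -585/16]
R5 ← R5 + (5/8)·R3: [0, 0, 0, 7/4, 115/8]
R5 ← R5 − (14/43)·R4: [0, 0, 0, 0, 1130/43]
5 nonzero rows, so the 5 vectors span a space of dimension 5.
Since 5 = 5, the vectors are linearly independent.

yes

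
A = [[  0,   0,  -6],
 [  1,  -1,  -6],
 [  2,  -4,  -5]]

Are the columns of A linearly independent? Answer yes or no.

yes

Row reduce A to echelon form.
Swap R1 ↔ R2
R3 ← R3 − (2)·R1: [0, -2, 7]
Swap R2 ↔ R3
3 pivots among 3 columns.
Every column is a pivot column, so the columns are linearly independent.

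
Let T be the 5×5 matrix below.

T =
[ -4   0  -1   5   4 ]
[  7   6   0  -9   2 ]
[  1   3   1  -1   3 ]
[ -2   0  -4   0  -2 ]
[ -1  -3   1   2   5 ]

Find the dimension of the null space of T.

0

Row reduce to echelon form.
R2 ← R2 + (7/4)·R1: [0, 6, -7/4, -1/4, 9]
R3 ← R3 + (1/4)·R1: [0, 3, 3/4, 1/4, 4]
R4 ← R4 − (1/2)·R1: [0, 0, -7/2, -5/2, -4]
R5 ← R5 − (1/4)·R1: [0, -3, 5/4, 3/4, 4]
R3 ← R3 − (1/2)·R2: [0, 0, 13/8, 3/8, -1/2]
R5 ← R5 + (1/2)·R2: [0, 0, 3/8, 5/8, 17/2]
R4 ← R4 + (28/13)·R3: [0, 0, 0, -22/13, -66/13]
R5 ← R5 − (3/13)·R3: [0, 0, 0, 7/13, 112/13]
R5 ← R5 + (7/22)·R4: [0, 0, 0, 0, 7]
5 nonzero rows, so rank(T) = 5.
T has 5 columns; by rank–nullity, nullity = 5 − 5 = 0.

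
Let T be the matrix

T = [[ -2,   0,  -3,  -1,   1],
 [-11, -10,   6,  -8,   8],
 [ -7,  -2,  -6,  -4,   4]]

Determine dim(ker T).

3

Row reduce to echelon form.
R2 ← R2 − (11/2)·R1: [0, -10, 45/2, -5/2, 5/2]
R3 ← R3 − (7/2)·R1: [0, -2, 9/2, -1/2, 1/2]
R3 ← R3 − (1/5)·R2: [0, 0, 0, 0, 0]
2 nonzero rows, so rank(T) = 2.
T has 5 columns; by rank–nullity, nullity = 5 − 2 = 3.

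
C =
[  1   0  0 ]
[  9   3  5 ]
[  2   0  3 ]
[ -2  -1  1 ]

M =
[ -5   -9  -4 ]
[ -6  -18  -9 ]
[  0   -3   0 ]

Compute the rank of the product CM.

First compute CM:
[[ -5,  -9,  -4],
 [-63, -150, -63],
 [-10, -27,  -8],
 [ 16,  33,  17]]
Now row reduce the product.
R2 ← R2 − (63/5)·R1: [0, -183/5, -63/5]
R3 ← R3 − (2)·R1: [0, -9, 0]
R4 ← R4 + (16/5)·R1: [0, 21/5, 21/5]
R3 ← R3 − (15/61)·R2: [0, 0, 189/61]
R4 ← R4 + (7/61)·R2: [0, 0, 168/61]
R4 ← R4 − (8/9)·R3: [0, 0, 0]
3 nonzero rows, so rank(CM) = 3.

3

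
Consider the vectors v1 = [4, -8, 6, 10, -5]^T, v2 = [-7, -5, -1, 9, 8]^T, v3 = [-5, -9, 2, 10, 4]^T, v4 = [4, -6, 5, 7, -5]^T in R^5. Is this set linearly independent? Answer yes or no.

no

Form the matrix with these vectors as rows and row reduce.
R2 ← R2 + (7/4)·R1: [0, -19, 19/2, 53/2, -3/4]
R3 ← R3 + (5/4)·R1: [0, -19, 19/2, 45/2, -9/4]
R4 ← R4 − R1: [0, 2, -1, -3, 0]
R3 ← R3 − R2: [0, 0, 0, -4, -3/2]
R4 ← R4 + (2/19)·R2: [0, 0, 0, -4/19, -3/38]
R4 ← R4 − (1/19)·R3: [0, 0, 0, 0, 0]
3 nonzero rows, so the 4 vectors span a space of dimension 3.
Since 3 < 4, the vectors are linearly dependent.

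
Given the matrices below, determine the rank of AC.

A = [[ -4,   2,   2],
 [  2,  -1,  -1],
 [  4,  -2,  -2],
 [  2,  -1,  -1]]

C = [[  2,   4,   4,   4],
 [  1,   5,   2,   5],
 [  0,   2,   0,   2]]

First compute AC:
[[ -6,  -2, -12,  -2],
 [  3,   1,   6,   1],
 [  6,   2,  12,   2],
 [  3,   1,   6,   1]]
Now row reduce the product.
R2 ← R2 + (1/2)·R1: [0, 0, 0, 0]
R3 ← R3 + R1: [0, 0, 0, 0]
R4 ← R4 + (1/2)·R1: [0, 0, 0, 0]
1 nonzero row, so rank(AC) = 1.

1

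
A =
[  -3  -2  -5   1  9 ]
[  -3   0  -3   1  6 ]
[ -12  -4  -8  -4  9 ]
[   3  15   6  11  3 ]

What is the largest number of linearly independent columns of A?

Row reduce to echelon form.
R2 ← R2 − R1: [0, 2, 2, 0, -3]
R3 ← R3 − (4)·R1: [0, 4, 12, -8, -27]
R4 ← R4 + R1: [0, 13, 1, 12, 12]
R3 ← R3 − (2)·R2: [0, 0, 8, -8, -21]
R4 ← R4 − (13/2)·R2: [0, 0, -12, 12, 63/2]
R4 ← R4 + (3/2)·R3: [0, 0, 0, 0, 0]
Echelon form has 3 nonzero rows, so rank(A) = 3.
The rank gives the maximum number of linearly independent columns: 3.

3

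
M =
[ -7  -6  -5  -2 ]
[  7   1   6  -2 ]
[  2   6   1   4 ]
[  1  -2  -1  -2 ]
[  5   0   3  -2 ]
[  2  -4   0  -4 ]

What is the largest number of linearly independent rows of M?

Row reduce to echelon form.
R2 ← R2 + R1: [0, -5, 1, -4]
R3 ← R3 + (2/7)·R1: [0, 30/7, -3/7, 24/7]
R4 ← R4 + (1/7)·R1: [0, -20/7, -12/7, -16/7]
R5 ← R5 + (5/7)·R1: [0, -30/7, -4/7, -24/7]
R6 ← R6 + (2/7)·R1: [0, -40/7, -10/7, -32/7]
R3 ← R3 + (6/7)·R2: [0, 0, 3/7, 0]
R4 ← R4 − (4/7)·R2: [0, 0, -16/7, 0]
R5 ← R5 − (6/7)·R2: [0, 0, -10/7, 0]
R6 ← R6 − (8/7)·R2: [0, 0, -18/7, 0]
R4 ← R4 + (16/3)·R3: [0, 0, 0, 0]
R5 ← R5 + (10/3)·R3: [0, 0, 0, 0]
R6 ← R6 + (6)·R3: [0, 0, 0, 0]
Echelon form has 3 nonzero rows, so rank(M) = 3.
The rank gives the maximum number of linearly independent rows: 3.

3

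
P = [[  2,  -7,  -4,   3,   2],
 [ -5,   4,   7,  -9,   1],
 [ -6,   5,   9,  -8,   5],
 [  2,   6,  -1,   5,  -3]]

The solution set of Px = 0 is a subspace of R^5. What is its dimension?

Row reduce to echelon form.
R2 ← R2 + (5/2)·R1: [0, -27/2, -3, -3/2, 6]
R3 ← R3 + (3)·R1: [0, -16, -3, 1, 11]
R4 ← R4 − R1: [0, 13, 3, 2, -5]
R3 ← R3 − (32/27)·R2: [0, 0, 5/9, 25/9, 35/9]
R4 ← R4 + (26/27)·R2: [0, 0, 1/9, 5/9, 7/9]
R4 ← R4 − (1/5)·R3: [0, 0, 0, 0, 0]
3 nonzero rows, so rank(P) = 3.
P has 5 columns; by rank–nullity, nullity = 5 − 3 = 2.

2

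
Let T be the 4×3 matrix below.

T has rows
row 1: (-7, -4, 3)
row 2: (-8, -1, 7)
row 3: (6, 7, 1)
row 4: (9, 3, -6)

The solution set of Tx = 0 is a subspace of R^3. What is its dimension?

1

Row reduce to echelon form.
R2 ← R2 − (8/7)·R1: [0, 25/7, 25/7]
R3 ← R3 + (6/7)·R1: [0, 25/7, 25/7]
R4 ← R4 + (9/7)·R1: [0, -15/7, -15/7]
R3 ← R3 − R2: [0, 0, 0]
R4 ← R4 + (3/5)·R2: [0, 0, 0]
2 nonzero rows, so rank(T) = 2.
T has 3 columns; by rank–nullity, nullity = 3 − 2 = 1.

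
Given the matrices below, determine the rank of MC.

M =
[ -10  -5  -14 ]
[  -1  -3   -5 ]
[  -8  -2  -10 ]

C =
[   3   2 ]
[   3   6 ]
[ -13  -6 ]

First compute MC:
[[137,  34],
 [ 53,  10],
 [100,  32]]
Now row reduce the product.
R2 ← R2 − (53/137)·R1: [0, -432/137]
R3 ← R3 − (100/137)·R1: [0, 984/137]
R3 ← R3 + (41/18)·R2: [0, 0]
2 nonzero rows, so rank(MC) = 2.

2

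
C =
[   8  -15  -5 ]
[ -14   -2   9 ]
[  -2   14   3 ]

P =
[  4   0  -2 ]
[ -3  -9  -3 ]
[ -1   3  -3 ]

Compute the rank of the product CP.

First compute CP:
[[ 82, 120,  44],
 [-59,  45,   7],
 [-53, -117, -47]]
Now row reduce the product.
R2 ← R2 + (59/82)·R1: [0, 5385/41, 1585/41]
R3 ← R3 + (53/82)·R1: [0, -1617/41, -761/41]
R3 ← R3 + (539/1795)·R2: [0, 0, -2496/359]
3 nonzero rows, so rank(CP) = 3.

3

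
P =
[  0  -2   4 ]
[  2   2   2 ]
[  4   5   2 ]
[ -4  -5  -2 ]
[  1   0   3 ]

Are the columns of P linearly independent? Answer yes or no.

Row reduce P to echelon form.
Swap R1 ↔ R2
R3 ← R3 − (2)·R1: [0, 1, -2]
R4 ← R4 + (2)·R1: [0, -1, 2]
R5 ← R5 − (1/2)·R1: [0, -1, 2]
R3 ← R3 + (1/2)·R2: [0, 0, 0]
R4 ← R4 − (1/2)·R2: [0, 0, 0]
R5 ← R5 − (1/2)·R2: [0, 0, 0]
2 pivots among 3 columns.
Only 2 < 3 pivot columns, so the columns are linearly dependent.

no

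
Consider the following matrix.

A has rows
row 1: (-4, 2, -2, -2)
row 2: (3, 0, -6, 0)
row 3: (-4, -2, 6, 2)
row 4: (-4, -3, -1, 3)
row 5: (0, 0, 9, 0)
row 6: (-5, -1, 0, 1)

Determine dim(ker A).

1

Row reduce to echelon form.
R2 ← R2 + (3/4)·R1: [0, 3/2, -15/2, -3/2]
R3 ← R3 − R1: [0, -4, 8, 4]
R4 ← R4 − R1: [0, -5, 1, 5]
R6 ← R6 − (5/4)·R1: [0, -7/2, 5/2, 7/2]
R3 ← R3 + (8/3)·R2: [0, 0, -12, 0]
R4 ← R4 + (10/3)·R2: [0, 0, -24, 0]
R6 ← R6 + (7/3)·R2: [0, 0, -15, 0]
R4 ← R4 − (2)·R3: [0, 0, 0, 0]
R5 ← R5 + (3/4)·R3: [0, 0, 0, 0]
R6 ← R6 − (5/4)·R3: [0, 0, 0, 0]
3 nonzero rows, so rank(A) = 3.
A has 4 columns; by rank–nullity, nullity = 4 − 3 = 1.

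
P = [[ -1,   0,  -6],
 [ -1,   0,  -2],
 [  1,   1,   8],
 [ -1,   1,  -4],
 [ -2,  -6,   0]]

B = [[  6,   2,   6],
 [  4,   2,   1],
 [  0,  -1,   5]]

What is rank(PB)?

3

First compute PB:
[[ -6,   4, -36],
 [ -6,   0, -16],
 [ 10,  -4,  47],
 [ -2,   4, -25],
 [-36, -16, -18]]
Now row reduce the product.
R2 ← R2 − R1: [0, -4, 20]
R3 ← R3 + (5/3)·R1: [0, 8/3, -13]
R4 ← R4 − (1/3)·R1: [0, 8/3, -13]
R5 ← R5 − (6)·R1: [0, -40, 198]
R3 ← R3 + (2/3)·R2: [0, 0, 1/3]
R4 ← R4 + (2/3)·R2: [0, 0, 1/3]
R5 ← R5 − (10)·R2: [0, 0, -2]
R4 ← R4 − R3: [0, 0, 0]
R5 ← R5 + (6)·R3: [0, 0, 0]
3 nonzero rows, so rank(PB) = 3.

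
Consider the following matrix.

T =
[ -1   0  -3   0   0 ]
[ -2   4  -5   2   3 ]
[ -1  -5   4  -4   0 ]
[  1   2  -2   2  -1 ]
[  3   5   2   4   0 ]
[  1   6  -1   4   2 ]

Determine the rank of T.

3

Row reduce to echelon form.
R2 ← R2 − (2)·R1: [0, 4, 1, 2, 3]
R3 ← R3 − R1: [0, -5, 7, -4, 0]
R4 ← R4 + R1: [0, 2, -5, 2, -1]
R5 ← R5 + (3)·R1: [0, 5, -7, 4, 0]
R6 ← R6 + R1: [0, 6, -4, 4, 2]
R3 ← R3 + (5/4)·R2: [0, 0, 33/4, -3/2, 15/4]
R4 ← R4 − (1/2)·R2: [0, 0, -11/2, 1, -5/2]
R5 ← R5 − (5/4)·R2: [0, 0, -33/4, 3/2, -15/4]
R6 ← R6 − (3/2)·R2: [0, 0, -11/2, 1, -5/2]
R4 ← R4 + (2/3)·R3: [0, 0, 0, 0, 0]
R5 ← R5 + R3: [0, 0, 0, 0, 0]
R6 ← R6 + (2/3)·R3: [0, 0, 0, 0, 0]
Echelon form has 3 nonzero rows, so rank(T) = 3.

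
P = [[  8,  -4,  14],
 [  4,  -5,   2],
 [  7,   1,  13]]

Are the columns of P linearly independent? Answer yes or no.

Row reduce P to echelon form.
R2 ← R2 − (1/2)·R1: [0, -3, -5]
R3 ← R3 − (7/8)·R1: [0, 9/2, 3/4]
R3 ← R3 + (3/2)·R2: [0, 0, -27/4]
3 pivots among 3 columns.
Every column is a pivot column, so the columns are linearly independent.

yes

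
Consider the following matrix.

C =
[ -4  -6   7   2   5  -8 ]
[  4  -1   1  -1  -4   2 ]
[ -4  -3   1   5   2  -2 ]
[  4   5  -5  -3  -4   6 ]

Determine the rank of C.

Row reduce to echelon form.
R2 ← R2 + R1: [0, -7, 8, 1, 1, -6]
R3 ← R3 − R1: [0, 3, -6, 3, -3, 6]
R4 ← R4 + R1: [0, -1, 2, -1, 1, -2]
R3 ← R3 + (3/7)·R2: [0, 0, -18/7, 24/7, -18/7, 24/7]
R4 ← R4 − (1/7)·R2: [0, 0, 6/7, -8/7, 6/7, -8/7]
R4 ← R4 + (1/3)·R3: [0, 0, 0, 0, 0, 0]
Echelon form has 3 nonzero rows, so rank(C) = 3.

3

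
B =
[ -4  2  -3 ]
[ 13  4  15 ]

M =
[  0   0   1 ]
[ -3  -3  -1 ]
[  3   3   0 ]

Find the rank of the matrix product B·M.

2

First compute BM:
[[-15, -15,  -6],
 [ 33,  33,   9]]
Now row reduce the product.
R2 ← R2 + (11/5)·R1: [0, 0, -21/5]
2 nonzero rows, so rank(BM) = 2.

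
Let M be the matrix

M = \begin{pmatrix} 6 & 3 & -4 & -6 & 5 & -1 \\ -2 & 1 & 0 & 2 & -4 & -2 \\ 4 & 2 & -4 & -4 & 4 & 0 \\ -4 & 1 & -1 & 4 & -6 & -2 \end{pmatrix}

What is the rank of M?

3

Row reduce to echelon form.
R2 ← R2 + (1/3)·R1: [0, 2, -4/3, 0, -7/3, -7/3]
R3 ← R3 − (2/3)·R1: [0, 0, -4/3, 0, 2/3, 2/3]
R4 ← R4 + (2/3)·R1: [0, 3, -11/3, 0, -8/3, -8/3]
R4 ← R4 − (3/2)·R2: [0, 0, -5/3, 0, 5/6, 5/6]
R4 ← R4 − (5/4)·R3: [0, 0, 0, 0, 0, 0]
Echelon form has 3 nonzero rows, so rank(M) = 3.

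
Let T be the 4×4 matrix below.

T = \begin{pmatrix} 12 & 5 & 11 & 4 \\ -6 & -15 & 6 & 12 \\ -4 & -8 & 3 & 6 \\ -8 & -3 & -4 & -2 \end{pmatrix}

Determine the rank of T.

3

Row reduce to echelon form.
R2 ← R2 + (1/2)·R1: [0, -25/2, 23/2, 14]
R3 ← R3 + (1/3)·R1: [0, -19/3, 20/3, 22/3]
R4 ← R4 + (2/3)·R1: [0, 1/3, 10/3, 2/3]
R3 ← R3 − (38/75)·R2: [0, 0, 21/25, 6/25]
R4 ← R4 + (2/75)·R2: [0, 0, 91/25, 26/25]
R4 ← R4 − (13/3)·R3: [0, 0, 0, 0]
Echelon form has 3 nonzero rows, so rank(T) = 3.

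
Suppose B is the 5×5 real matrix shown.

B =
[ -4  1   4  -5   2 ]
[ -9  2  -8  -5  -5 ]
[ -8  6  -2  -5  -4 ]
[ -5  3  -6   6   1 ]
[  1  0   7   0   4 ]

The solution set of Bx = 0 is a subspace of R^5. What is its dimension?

0

Row reduce to echelon form.
R2 ← R2 − (9/4)·R1: [0, -1/4, -17, 25/4, -19/2]
R3 ← R3 − (2)·R1: [0, 4, -10, 5, -8]
R4 ← R4 − (5/4)·R1: [0, 7/4, -11, 49/4, -3/2]
R5 ← R5 + (1/4)·R1: [0, 1/4, 8, -5/4, 9/2]
R3 ← R3 + (16)·R2: [0, 0, -282, 105, -160]
R4 ← R4 + (7)·R2: [0, 0, -130, 56, -68]
R5 ← R5 + R2: [0, 0, -9, 5, -5]
R4 ← R4 − (65/141)·R3: [0, 0, 0, 357/47, 812/141]
R5 ← R5 − (3/94)·R3: [0, 0, 0, 155/94, 5/47]
R5 ← R5 − (155/714)·R4: [0, 0, 0, 0, -175/153]
5 nonzero rows, so rank(B) = 5.
B has 5 columns; by rank–nullity, nullity = 5 − 5 = 0.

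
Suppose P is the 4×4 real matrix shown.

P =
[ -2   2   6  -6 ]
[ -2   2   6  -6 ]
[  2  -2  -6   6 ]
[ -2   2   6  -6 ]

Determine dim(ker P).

Row reduce to echelon form.
R2 ← R2 − R1: [0, 0, 0, 0]
R3 ← R3 + R1: [0, 0, 0, 0]
R4 ← R4 − R1: [0, 0, 0, 0]
1 nonzero row, so rank(P) = 1.
P has 4 columns; by rank–nullity, nullity = 4 − 1 = 3.

3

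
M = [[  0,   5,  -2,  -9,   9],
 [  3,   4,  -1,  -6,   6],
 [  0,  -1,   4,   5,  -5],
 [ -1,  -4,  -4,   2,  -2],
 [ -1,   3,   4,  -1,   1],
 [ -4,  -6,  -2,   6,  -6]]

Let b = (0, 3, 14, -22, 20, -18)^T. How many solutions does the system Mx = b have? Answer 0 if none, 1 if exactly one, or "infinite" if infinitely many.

Row reduce the augmented matrix [M | b].
Swap R1 ↔ R2
R4 ← R4 + (1/3)·R1: [0, -8/3, -13/3, 0, 0, -21]
R5 ← R5 + (1/3)·R1: [0, 13/3, 11/3, -3, 3, 21]
R6 ← R6 + (4/3)·R1: [0, -2/3, -10/3, -2, 2, -14]
R3 ← R3 + (1/5)·R2: [0, 0, 18/5, 16/5, -16/5, 14]
R4 ← R4 + (8/15)·R2: [0, 0, -27/5, -24/5, 24/5, -21]
R5 ← R5 − (13/15)·R2: [0, 0, 27/5, 24/5, -24/5, 21]
R6 ← R6 + (2/15)·R2: [0, 0, -18/5, -16/5, 16/5, -14]
R4 ← R4 + (3/2)·R3: [0, 0, 0, 0, 0, 0]
R5 ← R5 − (3/2)·R3: [0, 0, 0, 0, 0, 0]
R6 ← R6 + R3: [0, 0, 0, 0, 0, 0]
The echelon form has 3 nonzero rows, and every pivot lies in the first 5 columns, so rank(M) = rank([M|b]) = 3.
The system is consistent.
rank = 3 < 5 unknowns, so there are infinitely many solutions.

infinite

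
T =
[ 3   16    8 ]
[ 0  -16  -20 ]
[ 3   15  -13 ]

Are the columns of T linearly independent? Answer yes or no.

Row reduce T to echelon form.
R3 ← R3 − R1: [0, -1, -21]
R3 ← R3 − (1/16)·R2: [0, 0, -79/4]
3 pivots among 3 columns.
Every column is a pivot column, so the columns are linearly independent.

yes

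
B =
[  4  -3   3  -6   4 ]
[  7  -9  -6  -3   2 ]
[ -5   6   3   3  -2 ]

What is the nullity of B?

Row reduce to echelon form.
R2 ← R2 − (7/4)·R1: [0, -15/4, -45/4, 15/2, -5]
R3 ← R3 + (5/4)·R1: [0, 9/4, 27/4, -9/2, 3]
R3 ← R3 + (3/5)·R2: [0, 0, 0, 0, 0]
2 nonzero rows, so rank(B) = 2.
B has 5 columns; by rank–nullity, nullity = 5 − 2 = 3.

3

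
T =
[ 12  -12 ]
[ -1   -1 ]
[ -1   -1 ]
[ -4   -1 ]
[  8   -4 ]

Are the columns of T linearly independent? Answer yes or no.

yes

Row reduce T to echelon form.
R2 ← R2 + (1/12)·R1: [0, -2]
R3 ← R3 + (1/12)·R1: [0, -2]
R4 ← R4 + (1/3)·R1: [0, -5]
R5 ← R5 − (2/3)·R1: [0, 4]
R3 ← R3 − R2: [0, 0]
R4 ← R4 − (5/2)·R2: [0, 0]
R5 ← R5 + (2)·R2: [0, 0]
2 pivots among 2 columns.
Every column is a pivot column, so the columns are linearly independent.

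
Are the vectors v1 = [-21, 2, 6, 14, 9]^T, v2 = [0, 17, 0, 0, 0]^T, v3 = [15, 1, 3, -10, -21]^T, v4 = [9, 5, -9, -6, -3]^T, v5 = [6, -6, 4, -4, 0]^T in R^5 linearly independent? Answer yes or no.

Form the matrix with these vectors as rows and row reduce.
R3 ← R3 + (5/7)·R1: [0, 17/7, 51/7, 0, -102/7]
R4 ← R4 + (3/7)·R1: [0, 41/7, -45/7, 0, 6/7]
R5 ← R5 + (2/7)·R1: [0, -38/7, 40/7, 0, 18/7]
R3 ← R3 − (1/7)·R2: [0, 0, 51/7, 0, -102/7]
R4 ← R4 − (41/119)·R2: [0, 0, -45/7, 0, 6/7]
R5 ← R5 + (38/119)·R2: [0, 0, 40/7, 0, 18/7]
R4 ← R4 + (15/17)·R3: [0, 0, 0, 0, -12]
R5 ← R5 − (40/51)·R3: [0, 0, 0, 0, 14]
R5 ← R5 + (7/6)·R4: [0, 0, 0, 0, 0]
4 nonzero rows, so the 5 vectors span a space of dimension 4.
Since 4 < 5, the vectors are linearly dependent.

no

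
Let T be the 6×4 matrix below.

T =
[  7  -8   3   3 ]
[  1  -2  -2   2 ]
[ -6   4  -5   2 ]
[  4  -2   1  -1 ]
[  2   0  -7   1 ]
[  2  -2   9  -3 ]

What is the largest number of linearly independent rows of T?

Row reduce to echelon form.
R2 ← R2 − (1/7)·R1: [0, -6/7, -17/7, 11/7]
R3 ← R3 + (6/7)·R1: [0, -20/7, -17/7, 32/7]
R4 ← R4 − (4/7)·R1: [0, 18/7, -5/7, -19/7]
R5 ← R5 − (2/7)·R1: [0, 16/7, -55/7, 1/7]
R6 ← R6 − (2/7)·R1: [0, 2/7, 57/7, -27/7]
R3 ← R3 − (10/3)·R2: [0, 0, 17/3, -2/3]
R4 ← R4 + (3)·R2: [0, 0, -8, 2]
R5 ← R5 + (8/3)·R2: [0, 0, -43/3, 13/3]
R6 ← R6 + (1/3)·R2: [0, 0, 22/3, -10/3]
R4 ← R4 + (24/17)·R3: [0, 0, 0, 18/17]
R5 ← R5 + (43/17)·R3: [0, 0, 0, 45/17]
R6 ← R6 − (22/17)·R3: [0, 0, 0, -42/17]
R5 ← R5 − (5/2)·R4: [0, 0, 0, 0]
R6 ← R6 + (7/3)·R4: [0, 0, 0, 0]
Echelon form has 4 nonzero rows, so rank(T) = 4.
The rank gives the maximum number of linearly independent rows: 4.

4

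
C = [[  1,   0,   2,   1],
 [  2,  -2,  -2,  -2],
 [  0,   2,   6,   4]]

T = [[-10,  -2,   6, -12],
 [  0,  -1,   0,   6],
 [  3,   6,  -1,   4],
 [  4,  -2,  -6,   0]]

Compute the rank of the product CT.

First compute CT:
[[  0,   8,  -2,  -4],
 [-34, -10,  26, -44],
 [ 34,  26, -30,  36]]
Now row reduce the product.
Swap R1 ↔ R2
R3 ← R3 + R1: [0, 16, -4, -8]
R3 ← R3 − (2)·R2: [0, 0, 0, 0]
2 nonzero rows, so rank(CT) = 2.

2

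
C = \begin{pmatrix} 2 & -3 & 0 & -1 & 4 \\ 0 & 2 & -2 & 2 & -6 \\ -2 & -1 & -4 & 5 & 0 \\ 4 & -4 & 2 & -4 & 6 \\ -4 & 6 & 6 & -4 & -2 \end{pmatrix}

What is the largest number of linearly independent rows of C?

Row reduce to echelon form.
R3 ← R3 + R1: [0, -4, -4, 4, 4]
R4 ← R4 − (2)·R1: [0, 2, 2, -2, -2]
R5 ← R5 + (2)·R1: [0, 0, 6, -6, 6]
R3 ← R3 + (2)·R2: [0, 0, -8, 8, -8]
R4 ← R4 − R2: [0, 0, 4, -4, 4]
R4 ← R4 + (1/2)·R3: [0, 0, 0, 0, 0]
R5 ← R5 + (3/4)·R3: [0, 0, 0, 0, 0]
Echelon form has 3 nonzero rows, so rank(C) = 3.
The rank gives the maximum number of linearly independent rows: 3.

3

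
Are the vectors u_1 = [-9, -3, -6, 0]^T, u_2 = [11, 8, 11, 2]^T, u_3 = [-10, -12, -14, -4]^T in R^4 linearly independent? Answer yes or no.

no

Form the matrix with these vectors as rows and row reduce.
R2 ← R2 + (11/9)·R1: [0, 13/3, 11/3, 2]
R3 ← R3 − (10/9)·R1: [0, -26/3, -22/3, -4]
R3 ← R3 + (2)·R2: [0, 0, 0, 0]
2 nonzero rows, so the 3 vectors span a space of dimension 2.
Since 2 < 3, the vectors are linearly dependent.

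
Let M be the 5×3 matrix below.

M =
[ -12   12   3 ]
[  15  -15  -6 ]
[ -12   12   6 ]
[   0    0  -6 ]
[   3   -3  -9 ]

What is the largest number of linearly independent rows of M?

Row reduce to echelon form.
R2 ← R2 + (5/4)·R1: [0, 0, -9/4]
R3 ← R3 − R1: [0, 0, 3]
R5 ← R5 + (1/4)·R1: [0, 0, -33/4]
R3 ← R3 + (4/3)·R2: [0, 0, 0]
R4 ← R4 − (8/3)·R2: [0, 0, 0]
R5 ← R5 − (11/3)·R2: [0, 0, 0]
Echelon form has 2 nonzero rows, so rank(M) = 2.
The rank gives the maximum number of linearly independent rows: 2.

2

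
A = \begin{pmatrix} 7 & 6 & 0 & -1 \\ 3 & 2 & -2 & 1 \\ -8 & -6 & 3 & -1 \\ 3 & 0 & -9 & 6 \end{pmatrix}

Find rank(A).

2

Row reduce to echelon form.
R2 ← R2 − (3/7)·R1: [0, -4/7, -2, 10/7]
R3 ← R3 + (8/7)·R1: [0, 6/7, 3, -15/7]
R4 ← R4 − (3/7)·R1: [0, -18/7, -9, 45/7]
R3 ← R3 + (3/2)·R2: [0, 0, 0, 0]
R4 ← R4 − (9/2)·R2: [0, 0, 0, 0]
Echelon form has 2 nonzero rows, so rank(A) = 2.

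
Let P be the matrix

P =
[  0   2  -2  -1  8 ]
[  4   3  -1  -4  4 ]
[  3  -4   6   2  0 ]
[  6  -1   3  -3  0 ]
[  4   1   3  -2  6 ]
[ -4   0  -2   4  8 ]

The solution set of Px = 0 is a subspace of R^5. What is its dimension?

Row reduce to echelon form.
Swap R1 ↔ R2
R3 ← R3 − (3/4)·R1: [0, -25/4, 27/4, 5, -3]
R4 ← R4 − (3/2)·R1: [0, -11/2, 9/2, 3, -6]
R5 ← R5 − R1: [0, -2, 4, 2, 2]
R6 ← R6 + R1: [0, 3, -3, 0, 12]
R3 ← R3 + (25/8)·R2: [0, 0, 1/2, 15/8, 22]
R4 ← R4 + (11/4)·R2: [0, 0, -1, 1/4, 16]
R5 ← R5 + R2: [0, 0, 2, 1, 10]
R6 ← R6 − (3/2)·R2: [0, 0, 0, 3/2, 0]
R4 ← R4 + (2)·R3: [0, 0, 0, 4, 60]
R5 ← R5 − (4)·R3: [0, 0, 0, -13/2, -78]
R5 ← R5 + (13/8)·R4: [0, 0, 0, 0, 39/2]
R6 ← R6 − (3/8)·R4: [0, 0, 0, 0, -45/2]
R6 ← R6 + (15/13)·R5: [0, 0, 0, 0, 0]
5 nonzero rows, so rank(P) = 5.
P has 5 columns; by rank–nullity, nullity = 5 − 5 = 0.

0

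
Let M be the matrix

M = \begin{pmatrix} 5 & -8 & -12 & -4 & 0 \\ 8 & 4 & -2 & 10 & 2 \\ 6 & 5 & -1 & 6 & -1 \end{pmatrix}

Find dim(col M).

3

Row reduce to echelon form.
R2 ← R2 − (8/5)·R1: [0, 84/5, 86/5, 82/5, 2]
R3 ← R3 − (6/5)·R1: [0, 73/5, 67/5, 54/5, -1]
R3 ← R3 − (73/84)·R2: [0, 0, -65/42, -145/42, -115/42]
Echelon form has 3 nonzero rows, so rank(M) = 3.
The column space has dimension equal to the rank: 3.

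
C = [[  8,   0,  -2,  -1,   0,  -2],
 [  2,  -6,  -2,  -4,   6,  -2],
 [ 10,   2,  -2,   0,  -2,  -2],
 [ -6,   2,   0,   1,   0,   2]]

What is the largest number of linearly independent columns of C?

Row reduce to echelon form.
R2 ← R2 − (1/4)·R1: [0, -6, -3/2, -15/4, 6, -3/2]
R3 ← R3 − (5/4)·R1: [0, 2, 1/2, 5/4, -2, 1/2]
R4 ← R4 + (3/4)·R1: [0, 2, -3/2, 1/4, 0, 1/2]
R3 ← R3 + (1/3)·R2: [0, 0, 0, 0, 0, 0]
R4 ← R4 + (1/3)·R2: [0, 0, -2, -1, 2, 0]
Swap R3 ↔ R4
Echelon form has 3 nonzero rows, so rank(C) = 3.
The rank gives the maximum number of linearly independent columns: 3.

3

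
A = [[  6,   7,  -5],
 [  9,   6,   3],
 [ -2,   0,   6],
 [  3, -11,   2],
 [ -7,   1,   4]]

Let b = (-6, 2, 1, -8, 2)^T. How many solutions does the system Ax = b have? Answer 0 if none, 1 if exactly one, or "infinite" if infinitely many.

Row reduce the augmented matrix [A | b].
R2 ← R2 − (3/2)·R1: [0, -9/2, 21/2, 11]
R3 ← R3 + (1/3)·R1: [0, 7/3, 13/3, -1]
R4 ← R4 − (1/2)·R1: [0, -29/2, 9/2, -5]
R5 ← R5 + (7/6)·R1: [0, 55/6, -11/6, -5]
R3 ← R3 + (14/27)·R2: [0, 0, 88/9, 127/27]
R4 ← R4 − (29/9)·R2: [0, 0, -88/3, -364/9]
R5 ← R5 + (55/27)·R2: [0, 0, 176/9, 470/27]
R4 ← R4 + (3)·R3: [0, 0, 0, -79/3]
R5 ← R5 − (2)·R3: [0, 0, 0, 8]
R5 ← R5 + (24/79)·R4: [0, 0, 0, 0]
The echelon form has 4 nonzero rows; the last pivot sits in the augmented column, so rank(A) = 3 but rank([A|b]) = 4.
Since the ranks differ, the system is inconsistent.
It has no solutions.

0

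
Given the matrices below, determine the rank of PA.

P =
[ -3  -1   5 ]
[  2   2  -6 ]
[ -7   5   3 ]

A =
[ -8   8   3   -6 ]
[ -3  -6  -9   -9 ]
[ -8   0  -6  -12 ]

2

First compute PA:
[[-13, -18, -30, -33],
 [ 26,   4,  24,  42],
 [ 17, -86, -84, -39]]
Now row reduce the product.
R2 ← R2 + (2)·R1: [0, -32, -36, -24]
R3 ← R3 + (17/13)·R1: [0, -1424/13, -1602/13, -1068/13]
R3 ← R3 − (89/26)·R2: [0, 0, 0, 0]
2 nonzero rows, so rank(PA) = 2.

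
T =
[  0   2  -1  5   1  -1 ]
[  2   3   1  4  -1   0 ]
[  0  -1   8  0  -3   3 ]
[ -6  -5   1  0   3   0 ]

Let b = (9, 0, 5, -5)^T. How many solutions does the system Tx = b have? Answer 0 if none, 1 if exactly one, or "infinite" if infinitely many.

0

Row reduce the augmented matrix [T | b].
Swap R1 ↔ R2
R4 ← R4 + (3)·R1: [0, 4, 4, 12, 0, 0, -5]
R3 ← R3 + (1/2)·R2: [0, 0, 15/2, 5/2, -5/2, 5/2, 19/2]
R4 ← R4 − (2)·R2: [0, 0, 6, 2, -2, 2, -23]
R4 ← R4 − (4/5)·R3: [0, 0, 0, 0, 0, 0, -153/5]
The echelon form has 4 nonzero rows; the last pivot sits in the augmented column, so rank(T) = 3 but rank([T|b]) = 4.
Since the ranks differ, the system is inconsistent.
It has no solutions.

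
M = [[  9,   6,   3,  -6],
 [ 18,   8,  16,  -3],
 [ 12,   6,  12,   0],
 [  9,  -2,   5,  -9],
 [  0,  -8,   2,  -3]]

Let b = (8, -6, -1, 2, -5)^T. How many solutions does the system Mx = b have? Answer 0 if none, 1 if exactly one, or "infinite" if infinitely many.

0

Row reduce the augmented matrix [M | b].
R2 ← R2 − (2)·R1: [0, -4, 10, 9, -22]
R3 ← R3 − (4/3)·R1: [0, -2, 8, 8, -35/3]
R4 ← R4 − R1: [0, -8, 2, -3, -6]
R3 ← R3 − (1/2)·R2: [0, 0, 3, 7/2, -2/3]
R4 ← R4 − (2)·R2: [0, 0, -18, -21, 38]
R5 ← R5 − (2)·R2: [0, 0, -18, -21, 39]
R4 ← R4 + (6)·R3: [0, 0, 0, 0, 34]
R5 ← R5 + (6)·R3: [0, 0, 0, 0, 35]
R5 ← R5 − (35/34)·R4: [0, 0, 0, 0, 0]
The echelon form has 4 nonzero rows; the last pivot sits in the augmented column, so rank(M) = 3 but rank([M|b]) = 4.
Since the ranks differ, the system is inconsistent.
It has no solutions.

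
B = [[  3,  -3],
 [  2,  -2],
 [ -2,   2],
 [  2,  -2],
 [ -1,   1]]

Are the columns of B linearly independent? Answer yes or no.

no

Row reduce B to echelon form.
R2 ← R2 − (2/3)·R1: [0, 0]
R3 ← R3 + (2/3)·R1: [0, 0]
R4 ← R4 − (2/3)·R1: [0, 0]
R5 ← R5 + (1/3)·R1: [0, 0]
1 pivot among 2 columns.
Only 1 < 2 pivot columns, so the columns are linearly dependent.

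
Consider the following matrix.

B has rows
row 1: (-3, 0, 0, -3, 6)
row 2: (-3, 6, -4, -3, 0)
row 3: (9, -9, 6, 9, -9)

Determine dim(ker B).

Row reduce to echelon form.
R2 ← R2 − R1: [0, 6, -4, 0, -6]
R3 ← R3 + (3)·R1: [0, -9, 6, 0, 9]
R3 ← R3 + (3/2)·R2: [0, 0, 0, 0, 0]
2 nonzero rows, so rank(B) = 2.
B has 5 columns; by rank–nullity, nullity = 5 − 2 = 3.

3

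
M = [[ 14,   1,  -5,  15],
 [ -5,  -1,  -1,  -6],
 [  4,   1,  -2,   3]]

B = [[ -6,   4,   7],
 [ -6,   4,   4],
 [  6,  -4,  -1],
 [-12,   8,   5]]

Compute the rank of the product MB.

2

First compute MB:
[[-300, 200, 182],
 [102, -68, -68],
 [-78,  52,  49]]
Now row reduce the product.
R2 ← R2 + (17/50)·R1: [0, 0, -153/25]
R3 ← R3 − (13/50)·R1: [0, 0, 42/25]
R3 ← R3 + (14/51)·R2: [0, 0, 0]
2 nonzero rows, so rank(MB) = 2.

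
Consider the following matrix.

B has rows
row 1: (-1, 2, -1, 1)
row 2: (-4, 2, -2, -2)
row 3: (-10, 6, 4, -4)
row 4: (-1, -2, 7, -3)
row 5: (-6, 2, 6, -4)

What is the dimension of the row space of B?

3

Row reduce to echelon form.
R2 ← R2 − (4)·R1: [0, -6, 2, -6]
R3 ← R3 − (10)·R1: [0, -14, 14, -14]
R4 ← R4 − R1: [0, -4, 8, -4]
R5 ← R5 − (6)·R1: [0, -10, 12, -10]
R3 ← R3 − (7/3)·R2: [0, 0, 28/3, 0]
R4 ← R4 − (2/3)·R2: [0, 0, 20/3, 0]
R5 ← R5 − (5/3)·R2: [0, 0, 26/3, 0]
R4 ← R4 − (5/7)·R3: [0, 0, 0, 0]
R5 ← R5 − (13/14)·R3: [0, 0, 0, 0]
Echelon form has 3 nonzero rows, so rank(B) = 3.
The row space has dimension equal to the rank: 3.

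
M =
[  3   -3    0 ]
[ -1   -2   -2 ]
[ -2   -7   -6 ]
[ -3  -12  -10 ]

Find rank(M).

Row reduce to echelon form.
R2 ← R2 + (1/3)·R1: [0, -3, -2]
R3 ← R3 + (2/3)·R1: [0, -9, -6]
R4 ← R4 + R1: [0, -15, -10]
R3 ← R3 − (3)·R2: [0, 0, 0]
R4 ← R4 − (5)·R2: [0, 0, 0]
Echelon form has 2 nonzero rows, so rank(M) = 2.

2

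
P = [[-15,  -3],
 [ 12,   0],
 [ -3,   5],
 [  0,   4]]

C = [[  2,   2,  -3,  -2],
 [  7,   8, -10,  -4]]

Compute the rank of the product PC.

2

First compute PC:
[[-51, -54,  75,  42],
 [ 24,  24, -36, -24],
 [ 29,  34, -41, -14],
 [ 28,  32, -40, -16]]
Now row reduce the product.
R2 ← R2 + (8/17)·R1: [0, -24/17, -12/17, -72/17]
R3 ← R3 + (29/51)·R1: [0, 56/17, 28/17, 168/17]
R4 ← R4 + (28/51)·R1: [0, 40/17, 20/17, 120/17]
R3 ← R3 + (7/3)·R2: [0, 0, 0, 0]
R4 ← R4 + (5/3)·R2: [0, 0, 0, 0]
2 nonzero rows, so rank(PC) = 2.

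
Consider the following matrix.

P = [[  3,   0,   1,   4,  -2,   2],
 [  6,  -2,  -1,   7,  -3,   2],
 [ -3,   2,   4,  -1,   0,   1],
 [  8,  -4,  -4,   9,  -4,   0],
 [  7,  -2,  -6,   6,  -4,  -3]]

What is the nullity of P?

2

Row reduce to echelon form.
R2 ← R2 − (2)·R1: [0, -2, -3, -1, 1, -2]
R3 ← R3 + R1: [0, 2, 5, 3, -2, 3]
R4 ← R4 − (8/3)·R1: [0, -4, -20/3, -5/3, 4/3, -16/3]
R5 ← R5 − (7/3)·R1: [0, -2, -25/3, -10/3, 2/3, -23/3]
R3 ← R3 + R2: [0, 0, 2, 2, -1, 1]
R4 ← R4 − (2)·R2: [0, 0, -2/3, 1/3, -2/3, -4/3]
R5 ← R5 − R2: [0, 0, -16/3, -7/3, -1/3, -17/3]
R4 ← R4 + (1/3)·R3: [0, 0, 0, 1, -1, -1]
R5 ← R5 + (8/3)·R3: [0, 0, 0, 3, -3, -3]
R5 ← R5 − (3)·R4: [0, 0, 0, 0, 0, 0]
4 nonzero rows, so rank(P) = 4.
P has 6 columns; by rank–nullity, nullity = 6 − 4 = 2.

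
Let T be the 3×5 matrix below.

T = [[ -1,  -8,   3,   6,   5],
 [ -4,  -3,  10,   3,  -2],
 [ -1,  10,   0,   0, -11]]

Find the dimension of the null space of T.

Row reduce to echelon form.
R2 ← R2 − (4)·R1: [0, 29, -2, -21, -22]
R3 ← R3 − R1: [0, 18, -3, -6, -16]
R3 ← R3 − (18/29)·R2: [0, 0, -51/29, 204/29, -68/29]
3 nonzero rows, so rank(T) = 3.
T has 5 columns; by rank–nullity, nullity = 5 − 3 = 2.

2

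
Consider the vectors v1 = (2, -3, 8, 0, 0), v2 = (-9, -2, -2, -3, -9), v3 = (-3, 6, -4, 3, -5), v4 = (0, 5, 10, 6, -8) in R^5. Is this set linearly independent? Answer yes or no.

Form the matrix with these vectors as rows and row reduce.
R2 ← R2 + (9/2)·R1: [0, -31/2, 34, -3, -9]
R3 ← R3 + (3/2)·R1: [0, 3/2, 8, 3, -5]
R3 ← R3 + (3/31)·R2: [0, 0, 350/31, 84/31, -182/31]
R4 ← R4 + (10/31)·R2: [0, 0, 650/31, 156/31, -338/31]
R4 ← R4 − (13/7)·R3: [0, 0, 0, 0, 0]
3 nonzero rows, so the 4 vectors span a space of dimension 3.
Since 3 < 4, the vectors are linearly dependent.

no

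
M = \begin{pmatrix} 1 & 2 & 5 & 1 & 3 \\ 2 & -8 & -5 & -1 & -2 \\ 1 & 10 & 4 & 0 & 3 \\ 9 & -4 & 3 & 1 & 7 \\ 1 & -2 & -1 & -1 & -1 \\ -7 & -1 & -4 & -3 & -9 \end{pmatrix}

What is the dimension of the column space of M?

4

Row reduce to echelon form.
R2 ← R2 − (2)·R1: [0, -12, -15, -3, -8]
R3 ← R3 − R1: [0, 8, -1, -1, 0]
R4 ← R4 − (9)·R1: [0, -22, -42, -8, -20]
R5 ← R5 − R1: [0, -4, -6, -2, -4]
R6 ← R6 + (7)·R1: [0, 13, 31, 4, 12]
R3 ← R3 + (2/3)·R2: [0, 0, -11, -3, -16/3]
R4 ← R4 − (11/6)·R2: [0, 0, -29/2, -5/2, -16/3]
R5 ← R5 − (1/3)·R2: [0, 0, -1, -1, -4/3]
R6 ← R6 + (13/12)·R2: [0, 0, 59/4, 3/4, 10/3]
R4 ← R4 − (29/22)·R3: [0, 0, 0, 16/11, 56/33]
R5 ← R5 − (1/11)·R3: [0, 0, 0, -8/11, -28/33]
R6 ← R6 + (59/44)·R3: [0, 0, 0, -36/11, -42/11]
R5 ← R5 + (1/2)·R4: [0, 0, 0, 0, 0]
R6 ← R6 + (9/4)·R4: [0, 0, 0, 0, 0]
Echelon form has 4 nonzero rows, so rank(M) = 4.
The column space has dimension equal to the rank: 4.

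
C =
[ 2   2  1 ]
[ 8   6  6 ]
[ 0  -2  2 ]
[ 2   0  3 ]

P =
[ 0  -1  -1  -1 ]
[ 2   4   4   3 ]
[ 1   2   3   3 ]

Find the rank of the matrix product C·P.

First compute CP:
[[  5,   8,   9,   7],
 [ 18,  28,  34,  28],
 [ -2,  -4,  -2,   0],
 [  3,   4,   7,   7]]
Now row reduce the product.
R2 ← R2 − (18/5)·R1: [0, -4/5, 8/5, 14/5]
R3 ← R3 + (2/5)·R1: [0, -4/5, 8/5, 14/5]
R4 ← R4 − (3/5)·R1: [0, -4/5, 8/5, 14/5]
R3 ← R3 − R2: [0, 0, 0, 0]
R4 ← R4 − R2: [0, 0, 0, 0]
2 nonzero rows, so rank(CP) = 2.

2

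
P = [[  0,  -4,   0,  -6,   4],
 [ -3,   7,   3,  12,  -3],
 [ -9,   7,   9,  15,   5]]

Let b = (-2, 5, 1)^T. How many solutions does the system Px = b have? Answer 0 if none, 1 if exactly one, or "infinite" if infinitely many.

Row reduce the augmented matrix [P | b].
Swap R1 ↔ R2
R3 ← R3 − (3)·R1: [0, -14, 0, -21, 14, -14]
R3 ← R3 − (7/2)·R2: [0, 0, 0, 0, 0, -7]
The echelon form has 3 nonzero rows; the last pivot sits in the augmented column, so rank(P) = 2 but rank([P|b]) = 3.
Since the ranks differ, the system is inconsistent.
It has no solutions.

0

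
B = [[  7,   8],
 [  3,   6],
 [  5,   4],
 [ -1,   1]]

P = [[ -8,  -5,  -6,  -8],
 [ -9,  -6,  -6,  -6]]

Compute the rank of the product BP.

2

First compute BP:
[[-128, -83, -90, -104],
 [-78, -51, -54, -60],
 [-76, -49, -54, -64],
 [ -1,  -1,   0,   2]]
Now row reduce the product.
R2 ← R2 − (39/64)·R1: [0, -27/64, 27/32, 27/8]
R3 ← R3 − (19/32)·R1: [0, 9/32, -9/16, -9/4]
R4 ← R4 − (1/128)·R1: [0, -45/128, 45/64, 45/16]
R3 ← R3 + (2/3)·R2: [0, 0, 0, 0]
R4 ← R4 − (5/6)·R2: [0, 0, 0, 0]
2 nonzero rows, so rank(BP) = 2.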